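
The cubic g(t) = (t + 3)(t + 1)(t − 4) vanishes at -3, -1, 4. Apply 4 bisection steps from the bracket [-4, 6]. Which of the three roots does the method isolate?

4

g(1) = -24 < 0, so the root lies in [1, 6]
g(3.5) = -14.625 < 0, so the root lies in [3.5, 6]
g(4.75) = 33.421875 > 0, so the root lies in [3.5, 4.75]
g(4.125) = 4.5645 > 0, so the root lies in [3.5, 4.125]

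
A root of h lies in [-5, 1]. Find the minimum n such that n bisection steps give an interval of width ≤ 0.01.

Width after n steps is 6/2^n. Need 2^n ≥ 6/0.01 = 600.
2^9 = 512 < 600 ≤ 2^10 = 1024, so n = 10.

10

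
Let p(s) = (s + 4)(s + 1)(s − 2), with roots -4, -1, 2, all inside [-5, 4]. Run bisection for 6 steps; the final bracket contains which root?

midpoint -0.5: p = -4.375 < 0 → [-0.5, 4]
midpoint 1.75: p = -3.953125 < 0 → [1.75, 4]
midpoint 2.875: p = 23.310547 > 0 → [1.75, 2.875]
midpoint 2.3125: p = 6.5344 > 0 → [1.75, 2.3125]
midpoint 2.03125: p = 0.5713 > 0 → [1.75, 2.03125]
midpoint 1.890625: p = -1.8624 < 0 → [1.890625, 2.03125]

2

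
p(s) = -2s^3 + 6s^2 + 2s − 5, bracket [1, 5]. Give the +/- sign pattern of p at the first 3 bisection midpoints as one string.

p(3) = 1 > 0, so the root lies in [3, 5]
p(4) = -29 < 0, so the root lies in [3, 4]
p(3.5) = -10.25 < 0, so the root lies in [3, 3.5]

+--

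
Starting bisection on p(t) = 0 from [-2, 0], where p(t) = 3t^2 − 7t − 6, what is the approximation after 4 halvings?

-0.625

p(-1) = 4 > 0, so the root lies in [-1, 0]
p(-0.5) = -1.75 < 0, so the root lies in [-1, -0.5]
p(-0.75) = 0.9375 > 0, so the root lies in [-0.75, -0.5]
p(-0.625) = -0.4531 < 0, so the root lies in [-0.75, -0.625]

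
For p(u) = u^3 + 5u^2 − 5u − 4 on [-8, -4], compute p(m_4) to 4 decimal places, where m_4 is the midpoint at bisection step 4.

m = -6, p(m) = -10 (−); new bracket [-6, -4]
m = -5, p(m) = 21 (+); new bracket [-6, -5]
m = -5.5, p(m) = 8.375 (+); new bracket [-6, -5.5]
m = -5.75, p(m) = -0.0469 (−); new bracket [-5.75, -5.5]

-0.0469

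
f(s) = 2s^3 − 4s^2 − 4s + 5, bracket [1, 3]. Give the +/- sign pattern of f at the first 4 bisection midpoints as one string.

m = 2, f(m) = -3 (−); new bracket [2, 3]
m = 2.5, f(m) = 1.25 (+); new bracket [2, 2.5]
m = 2.25, f(m) = -1.46875 (−); new bracket [2.25, 2.5]
m = 2.375, f(m) = -0.2695 (−); new bracket [2.375, 2.5]

-+--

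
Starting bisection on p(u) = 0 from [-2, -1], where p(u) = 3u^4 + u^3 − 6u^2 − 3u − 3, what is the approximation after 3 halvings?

u = -1.5 gives p = -0.1875, negative; keep [-2, -1.5]
u = -1.75 gives p = 6.652344, positive; keep [-1.75, -1.5]
u = -1.625 gives p = 2.658936, positive; keep [-1.625, -1.5]

-1.625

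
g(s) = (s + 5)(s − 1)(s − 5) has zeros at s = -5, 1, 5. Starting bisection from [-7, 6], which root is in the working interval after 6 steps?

-5

m = -0.5, g(m) = 37.125 (+); new bracket [-7, -0.5]
m = -3.75, g(m) = 51.953125 (+); new bracket [-7, -3.75]
m = -5.375, g(m) = -24.802734 (−); new bracket [-5.375, -3.75]
m = -4.5625, g(m) = 23.2712 (+); new bracket [-5.375, -4.5625]
m = -4.96875, g(m) = 1.8594 (+); new bracket [-5.375, -4.96875]
m = -5.171875, g(m) = -10.7902 (−); new bracket [-5.171875, -4.96875]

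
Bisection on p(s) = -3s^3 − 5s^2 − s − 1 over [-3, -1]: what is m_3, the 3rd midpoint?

s = -2 gives p = 5, positive; keep [-2, -1]
s = -1.5 gives p = -0.625, negative; keep [-2, -1.5]
s = -1.75 gives p = 1.515625, positive; keep [-1.75, -1.5]

-1.75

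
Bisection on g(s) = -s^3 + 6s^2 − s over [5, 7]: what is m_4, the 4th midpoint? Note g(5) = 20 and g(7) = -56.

5.875

g(6) = -6 < 0, so the root lies in [5, 6]
g(5.5) = 9.625 > 0, so the root lies in [5.5, 6]
g(5.75) = 2.515625 > 0, so the root lies in [5.75, 6]
g(5.875) = -1.5605 < 0, so the root lies in [5.75, 5.875]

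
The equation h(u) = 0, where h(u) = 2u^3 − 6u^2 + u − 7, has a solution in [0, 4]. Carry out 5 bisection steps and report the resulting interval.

u = 2 gives h = -13, negative; keep [2, 4]
u = 3 gives h = -4, negative; keep [3, 4]
u = 3.5 gives h = 8.75, positive; keep [3, 3.5]
u = 3.25 gives h = 1.5312, positive; keep [3, 3.25]
u = 3.125 gives h = -1.4336, negative; keep [3.125, 3.25]

[3.125, 3.25]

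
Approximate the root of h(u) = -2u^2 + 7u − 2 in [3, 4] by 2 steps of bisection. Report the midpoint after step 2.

3.25

m = 3.5, h(m) = -2 (−); new bracket [3, 3.5]
m = 3.25, h(m) = -0.375 (−); new bracket [3, 3.25]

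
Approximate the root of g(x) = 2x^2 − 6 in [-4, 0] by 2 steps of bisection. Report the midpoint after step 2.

-1

midpoint -2: g = 2 > 0 → [-2, 0]
midpoint -1: g = -4 < 0 → [-2, -1]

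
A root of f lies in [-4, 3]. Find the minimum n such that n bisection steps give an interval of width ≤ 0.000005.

21

Width after n steps is 7/2^n. Need 2^n ≥ 7/0.000005 = 1400000.
2^20 = 1048576 < 1400000 ≤ 2^21 = 2097152, so n = 21.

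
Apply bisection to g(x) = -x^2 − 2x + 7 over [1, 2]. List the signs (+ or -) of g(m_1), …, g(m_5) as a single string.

m = 1.5, g(m) = 1.75 (+); new bracket [1.5, 2]
m = 1.75, g(m) = 0.4375 (+); new bracket [1.75, 2]
m = 1.875, g(m) = -0.265625 (−); new bracket [1.75, 1.875]
m = 1.8125, g(m) = 0.0898 (+); new bracket [1.8125, 1.875]
m = 1.84375, g(m) = -0.0869 (−); new bracket [1.8125, 1.84375]

++-+-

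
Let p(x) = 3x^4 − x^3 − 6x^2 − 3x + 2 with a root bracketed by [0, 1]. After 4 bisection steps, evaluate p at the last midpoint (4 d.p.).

midpoint 0.5: p = -0.9375 < 0 → [0, 0.5]
midpoint 0.25: p = 0.871094 > 0 → [0.25, 0.5]
midpoint 0.375: p = 0.037842 > 0 → [0.375, 0.5]
midpoint 0.4375: p = -0.4348 < 0 → [0.375, 0.4375]

-0.4348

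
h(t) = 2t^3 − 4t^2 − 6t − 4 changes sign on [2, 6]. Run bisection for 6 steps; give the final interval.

t = 4 gives h = 36, positive; keep [2, 4]
t = 3 gives h = -4, negative; keep [3, 4]
t = 3.5 gives h = 11.75, positive; keep [3, 3.5]
t = 3.25 gives h = 2.9062, positive; keep [3, 3.25]
t = 3.125 gives h = -0.7773, negative; keep [3.125, 3.25]
t = 3.1875 gives h = 1.0054, positive; keep [3.125, 3.1875]

[3.125, 3.1875]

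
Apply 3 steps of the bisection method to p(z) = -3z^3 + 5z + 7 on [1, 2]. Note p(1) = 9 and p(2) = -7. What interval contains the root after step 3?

[1.625, 1.75]

m = 1.5, p(m) = 4.375 (+); new bracket [1.5, 2]
m = 1.75, p(m) = -0.328125 (−); new bracket [1.5, 1.75]
m = 1.625, p(m) = 2.251953 (+); new bracket [1.625, 1.75]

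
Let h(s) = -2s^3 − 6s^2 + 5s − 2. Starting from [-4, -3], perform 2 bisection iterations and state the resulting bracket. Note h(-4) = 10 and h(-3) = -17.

[-3.75, -3.5]

m = -3.5, h(m) = -7.25 (−); new bracket [-4, -3.5]
m = -3.75, h(m) = 0.34375 (+); new bracket [-3.75, -3.5]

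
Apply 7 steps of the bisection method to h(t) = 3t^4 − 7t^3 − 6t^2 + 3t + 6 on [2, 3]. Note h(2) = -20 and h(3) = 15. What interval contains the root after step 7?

[2.8203125, 2.828125]

t = 2.5 gives h = -16.1875, negative; keep [2.5, 3]
t = 2.75 gives h = -5.128906, negative; keep [2.75, 3]
t = 2.875 gives h = 3.647217, positive; keep [2.75, 2.875]
t = 2.8125 gives h = -1.0429, negative; keep [2.8125, 2.875]
t = 2.84375 gives h = 1.2242, positive; keep [2.8125, 2.84375]
t = 2.828125 gives h = 0.0714, positive; keep [2.8125, 2.828125]
t = 2.8203125 gives h = -0.4905, negative; keep [2.8203125, 2.828125]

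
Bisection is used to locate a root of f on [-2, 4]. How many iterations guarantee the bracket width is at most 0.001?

Width after n steps is 6/2^n. Need 2^n ≥ 6/0.001 = 6000.
2^12 = 4096 < 6000 ≤ 2^13 = 8192, so n = 13.

13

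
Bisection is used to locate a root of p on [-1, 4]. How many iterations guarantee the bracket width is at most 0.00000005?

Width after n steps is 5/2^n. Need 2^n ≥ 5/0.00000005 = 100000000.
2^26 = 67108864 < 100000000 ≤ 2^27 = 134217728, so n = 27.

27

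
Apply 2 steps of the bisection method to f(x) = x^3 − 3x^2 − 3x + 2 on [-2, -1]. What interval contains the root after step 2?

m = -1.5, f(m) = -3.625 (−); new bracket [-1.5, -1]
m = -1.25, f(m) = -0.890625 (−); new bracket [-1.25, -1]

[-1.25, -1]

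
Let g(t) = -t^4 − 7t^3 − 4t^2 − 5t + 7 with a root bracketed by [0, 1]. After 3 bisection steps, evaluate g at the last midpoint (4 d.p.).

m = 0.5, g(m) = 2.5625 (+); new bracket [0.5, 1]
m = 0.75, g(m) = -2.269531 (−); new bracket [0.5, 0.75]
m = 0.625, g(m) = 0.450928 (+); new bracket [0.625, 0.75]

0.4509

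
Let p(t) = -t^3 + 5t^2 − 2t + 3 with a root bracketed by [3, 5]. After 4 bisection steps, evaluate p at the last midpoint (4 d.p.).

1.7715

m = 4, p(m) = 11 (+); new bracket [4, 5]
m = 4.5, p(m) = 4.125 (+); new bracket [4.5, 5]
m = 4.75, p(m) = -0.859375 (−); new bracket [4.5, 4.75]
m = 4.625, p(m) = 1.7715 (+); new bracket [4.625, 4.75]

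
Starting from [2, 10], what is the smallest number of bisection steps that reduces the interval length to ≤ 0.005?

11

Width after n steps is 8/2^n. Need 2^n ≥ 8/0.005 = 1600.
2^10 = 1024 < 1600 ≤ 2^11 = 2048, so n = 11.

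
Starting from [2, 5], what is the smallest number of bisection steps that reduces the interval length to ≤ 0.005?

10

Width after n steps is 3/2^n. Need 2^n ≥ 3/0.005 = 600.
2^9 = 512 < 600 ≤ 2^10 = 1024, so n = 10.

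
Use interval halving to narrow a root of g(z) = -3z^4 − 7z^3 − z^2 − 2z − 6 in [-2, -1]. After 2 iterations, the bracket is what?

g(-1.5) = 3.1875 > 0, so the root lies in [-1.5, -1]
g(-1.25) = 1.285156 > 0, so the root lies in [-1.25, -1]

[-1.25, -1]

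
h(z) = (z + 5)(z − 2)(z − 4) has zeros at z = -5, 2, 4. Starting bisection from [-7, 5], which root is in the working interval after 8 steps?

-5

m = -1, h(m) = 60 (+); new bracket [-7, -1]
m = -4, h(m) = 48 (+); new bracket [-7, -4]
m = -5.5, h(m) = -35.625 (−); new bracket [-5.5, -4]
m = -4.75, h(m) = 14.7656 (+); new bracket [-5.5, -4.75]
m = -5.125, h(m) = -8.127 (−); new bracket [-5.125, -4.75]
m = -4.9375, h(m) = 3.8752 (+); new bracket [-5.125, -4.9375]
m = -5.03125, h(m) = -1.9844 (−); new bracket [-5.03125, -4.9375]
m = -4.984375, h(m) = 0.9805 (+); new bracket [-5.03125, -4.984375]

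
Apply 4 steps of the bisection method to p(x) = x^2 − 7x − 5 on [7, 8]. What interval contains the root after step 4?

p(7.5) = -1.25 < 0, so the root lies in [7.5, 8]
p(7.75) = 0.8125 > 0, so the root lies in [7.5, 7.75]
p(7.625) = -0.234375 < 0, so the root lies in [7.625, 7.75]
p(7.6875) = 0.2852 > 0, so the root lies in [7.625, 7.6875]

[7.625, 7.6875]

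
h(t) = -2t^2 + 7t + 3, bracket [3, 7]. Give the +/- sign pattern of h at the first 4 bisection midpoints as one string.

midpoint 5: h = -12 < 0 → [3, 5]
midpoint 4: h = -1 < 0 → [3, 4]
midpoint 3.5: h = 3 > 0 → [3.5, 4]
midpoint 3.75: h = 1.125 > 0 → [3.75, 4]

--++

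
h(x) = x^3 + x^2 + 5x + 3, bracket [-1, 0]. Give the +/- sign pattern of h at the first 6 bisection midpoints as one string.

+-+---

x = -0.5 gives h = 0.625, positive; keep [-1, -0.5]
x = -0.75 gives h = -0.609375, negative; keep [-0.75, -0.5]
x = -0.625 gives h = 0.021484, positive; keep [-0.75, -0.625]
x = -0.6875 gives h = -0.2898, negative; keep [-0.6875, -0.625]
x = -0.65625 gives h = -0.1332, negative; keep [-0.65625, -0.625]
x = -0.640625 gives h = -0.0556, negative; keep [-0.640625, -0.625]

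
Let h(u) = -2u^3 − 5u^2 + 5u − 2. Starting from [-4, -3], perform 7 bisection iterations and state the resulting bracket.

midpoint -3.5: h = 5 > 0 → [-3.5, -3]
midpoint -3.25: h = -2.40625 < 0 → [-3.5, -3.25]
midpoint -3.375: h = 1.058594 > 0 → [-3.375, -3.25]
midpoint -3.3125: h = -0.7319 < 0 → [-3.375, -3.3125]
midpoint -3.34375: h = 0.1486 > 0 → [-3.34375, -3.3125]
midpoint -3.328125: h = -0.2953 < 0 → [-3.34375, -3.328125]
midpoint -3.3359375: h = -0.0743 < 0 → [-3.34375, -3.3359375]

[-3.34375, -3.3359375]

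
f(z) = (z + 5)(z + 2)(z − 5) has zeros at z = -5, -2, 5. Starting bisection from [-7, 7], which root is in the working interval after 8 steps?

5

midpoint 0: f = -50 < 0 → [0, 7]
midpoint 3.5: f = -70.125 < 0 → [3.5, 7]
midpoint 5.25: f = 18.578125 > 0 → [3.5, 5.25]
midpoint 4.375: f = -37.3535 < 0 → [4.375, 5.25]
midpoint 4.8125: f = -12.5339 < 0 → [4.8125, 5.25]
midpoint 5.03125: f = 2.2041 > 0 → [4.8125, 5.03125]
midpoint 4.921875: f = -5.3655 < 0 → [4.921875, 5.03125]
midpoint 4.9765625: f = -1.6313 < 0 → [4.9765625, 5.03125]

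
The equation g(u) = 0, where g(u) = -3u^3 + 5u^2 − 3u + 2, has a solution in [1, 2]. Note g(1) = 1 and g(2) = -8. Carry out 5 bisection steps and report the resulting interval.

[1.28125, 1.3125]

g(1.5) = -1.375 < 0, so the root lies in [1, 1.5]
g(1.25) = 0.203125 > 0, so the root lies in [1.25, 1.5]
g(1.375) = -0.470703 < 0, so the root lies in [1.25, 1.375]
g(1.3125) = -0.1072 < 0, so the root lies in [1.25, 1.3125]
g(1.28125) = 0.0544 > 0, so the root lies in [1.28125, 1.3125]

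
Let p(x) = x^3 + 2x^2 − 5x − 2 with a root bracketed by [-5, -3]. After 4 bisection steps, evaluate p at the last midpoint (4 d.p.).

m = -4, p(m) = -14 (−); new bracket [-4, -3]
m = -3.5, p(m) = -2.875 (−); new bracket [-3.5, -3]
m = -3.25, p(m) = 1.046875 (+); new bracket [-3.5, -3.25]
m = -3.375, p(m) = -0.7871 (−); new bracket [-3.375, -3.25]

-0.7871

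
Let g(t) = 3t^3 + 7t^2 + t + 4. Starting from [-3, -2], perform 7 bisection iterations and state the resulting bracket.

[-2.4296875, -2.421875]

m = -2.5, g(m) = -1.625 (−); new bracket [-2.5, -2]
m = -2.25, g(m) = 3.015625 (+); new bracket [-2.5, -2.25]
m = -2.375, g(m) = 0.919922 (+); new bracket [-2.5, -2.375]
m = -2.4375, g(m) = -0.2942 (−); new bracket [-2.4375, -2.375]
m = -2.40625, g(m) = 0.3272 (+); new bracket [-2.4375, -2.40625]
m = -2.421875, g(m) = 0.0201 (+); new bracket [-2.4375, -2.421875]
m = -2.4296875, g(m) = -0.1361 (−); new bracket [-2.4296875, -2.421875]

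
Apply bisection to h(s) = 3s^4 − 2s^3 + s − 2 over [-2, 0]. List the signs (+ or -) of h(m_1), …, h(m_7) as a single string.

+--+--+

s = -1 gives h = 2, positive; keep [-1, 0]
s = -0.5 gives h = -2.0625, negative; keep [-1, -0.5]
s = -0.75 gives h = -0.957031, negative; keep [-1, -0.75]
s = -0.875 gives h = 0.2234, positive; keep [-0.875, -0.75]
s = -0.8125 gives h = -0.4323, negative; keep [-0.875, -0.8125]
s = -0.84375 gives h = -0.1219, negative; keep [-0.875, -0.84375]
s = -0.859375 gives h = 0.0462, positive; keep [-0.859375, -0.84375]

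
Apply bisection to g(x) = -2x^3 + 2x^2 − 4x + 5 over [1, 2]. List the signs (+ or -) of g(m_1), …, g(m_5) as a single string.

--+--

m = 1.5, g(m) = -3.25 (−); new bracket [1, 1.5]
m = 1.25, g(m) = -0.78125 (−); new bracket [1, 1.25]
m = 1.125, g(m) = 0.183594 (+); new bracket [1.125, 1.25]
m = 1.1875, g(m) = -0.2788 (−); new bracket [1.125, 1.1875]
m = 1.15625, g(m) = -0.0428 (−); new bracket [1.125, 1.15625]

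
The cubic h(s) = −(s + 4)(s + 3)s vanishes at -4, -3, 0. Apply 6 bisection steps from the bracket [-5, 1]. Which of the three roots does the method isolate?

h(-2) = 4 > 0, so the root lies in [-2, 1]
h(-0.5) = 4.375 > 0, so the root lies in [-0.5, 1]
h(0.25) = -3.453125 < 0, so the root lies in [-0.5, 0.25]
h(-0.125) = 1.3926 > 0, so the root lies in [-0.125, 0.25]
h(0.0625) = -0.7776 < 0, so the root lies in [-0.125, 0.0625]
h(-0.03125) = 0.3682 > 0, so the root lies in [-0.03125, 0.0625]

0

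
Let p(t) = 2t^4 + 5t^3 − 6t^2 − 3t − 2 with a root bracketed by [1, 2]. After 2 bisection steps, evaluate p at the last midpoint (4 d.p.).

t = 1.5 gives p = 7, positive; keep [1, 1.5]
t = 1.25 gives p = -0.476562, negative; keep [1.25, 1.5]

-0.4766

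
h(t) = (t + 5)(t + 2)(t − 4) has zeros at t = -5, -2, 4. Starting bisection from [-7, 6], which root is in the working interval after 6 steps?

4

midpoint -0.5: h = -30.375 < 0 → [-0.5, 6]
midpoint 2.75: h = -46.015625 < 0 → [2.75, 6]
midpoint 4.375: h = 22.412109 > 0 → [2.75, 4.375]
midpoint 3.5625: h = -20.8376 < 0 → [3.5625, 4.375]
midpoint 3.96875: h = -1.6729 < 0 → [3.96875, 4.375]
midpoint 4.171875: h = 9.7294 > 0 → [3.96875, 4.171875]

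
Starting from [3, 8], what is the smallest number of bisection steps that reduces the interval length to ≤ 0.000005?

20

Width after n steps is 5/2^n. Need 2^n ≥ 5/0.000005 = 1000000.
2^19 = 524288 < 1000000 ≤ 2^20 = 1048576, so n = 20.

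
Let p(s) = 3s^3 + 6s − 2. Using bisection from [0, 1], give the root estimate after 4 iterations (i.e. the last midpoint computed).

0.3125

p(0.5) = 1.375 > 0, so the root lies in [0, 0.5]
p(0.25) = -0.453125 < 0, so the root lies in [0.25, 0.5]
p(0.375) = 0.408203 > 0, so the root lies in [0.25, 0.375]
p(0.3125) = -0.0334 < 0, so the root lies in [0.3125, 0.375]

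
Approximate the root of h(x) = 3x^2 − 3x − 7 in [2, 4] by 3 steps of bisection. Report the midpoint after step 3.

m = 3, h(m) = 11 (+); new bracket [2, 3]
m = 2.5, h(m) = 4.25 (+); new bracket [2, 2.5]
m = 2.25, h(m) = 1.4375 (+); new bracket [2, 2.25]

2.25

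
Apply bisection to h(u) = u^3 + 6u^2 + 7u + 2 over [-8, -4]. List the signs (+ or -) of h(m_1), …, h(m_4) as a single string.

u = -6 gives h = -40, negative; keep [-6, -4]
u = -5 gives h = -8, negative; keep [-5, -4]
u = -4.5 gives h = 0.875, positive; keep [-5, -4.5]
u = -4.75 gives h = -3.0469, negative; keep [-4.75, -4.5]

--+-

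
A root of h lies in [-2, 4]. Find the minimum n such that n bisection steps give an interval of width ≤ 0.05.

Width after n steps is 6/2^n. Need 2^n ≥ 6/0.05 = 120.
2^6 = 64 < 120 ≤ 2^7 = 128, so n = 7.

7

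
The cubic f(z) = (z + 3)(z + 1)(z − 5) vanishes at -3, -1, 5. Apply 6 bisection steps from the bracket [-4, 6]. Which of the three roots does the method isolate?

5

z = 1 gives f = -32, negative; keep [1, 6]
z = 3.5 gives f = -43.875, negative; keep [3.5, 6]
z = 4.75 gives f = -11.140625, negative; keep [4.75, 6]
z = 5.375 gives f = 20.0215, positive; keep [4.75, 5.375]
z = 5.0625 gives f = 3.0549, positive; keep [4.75, 5.0625]
z = 4.90625 gives f = -4.3778, negative; keep [4.90625, 5.0625]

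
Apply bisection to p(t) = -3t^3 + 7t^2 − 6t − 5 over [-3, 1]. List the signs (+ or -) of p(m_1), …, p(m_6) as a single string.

+-+---

midpoint -1: p = 11 > 0 → [-1, 1]
midpoint 0: p = -5 < 0 → [-1, 0]
midpoint -0.5: p = 0.125 > 0 → [-0.5, 0]
midpoint -0.25: p = -3.0156 < 0 → [-0.5, -0.25]
midpoint -0.375: p = -1.6074 < 0 → [-0.5, -0.375]
midpoint -0.4375: p = -0.7839 < 0 → [-0.5, -0.4375]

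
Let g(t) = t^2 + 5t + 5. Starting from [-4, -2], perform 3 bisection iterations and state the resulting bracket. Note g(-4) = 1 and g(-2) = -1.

midpoint -3: g = -1 < 0 → [-4, -3]
midpoint -3.5: g = -0.25 < 0 → [-4, -3.5]
midpoint -3.75: g = 0.3125 > 0 → [-3.75, -3.5]

[-3.75, -3.5]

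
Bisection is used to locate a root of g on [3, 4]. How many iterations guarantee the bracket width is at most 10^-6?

Width after n steps is 1/2^n. Need 2^n ≥ 1/10^-6 = 1000000.
2^19 = 524288 < 1000000 ≤ 2^20 = 1048576, so n = 20.

20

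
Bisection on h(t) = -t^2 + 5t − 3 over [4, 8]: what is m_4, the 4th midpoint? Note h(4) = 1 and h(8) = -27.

4.25

t = 6 gives h = -9, negative; keep [4, 6]
t = 5 gives h = -3, negative; keep [4, 5]
t = 4.5 gives h = -0.75, negative; keep [4, 4.5]
t = 4.25 gives h = 0.1875, positive; keep [4.25, 4.5]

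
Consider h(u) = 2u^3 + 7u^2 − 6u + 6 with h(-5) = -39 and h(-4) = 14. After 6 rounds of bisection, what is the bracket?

m = -4.5, h(m) = -7.5 (−); new bracket [-4.5, -4]
m = -4.25, h(m) = 4.40625 (+); new bracket [-4.5, -4.25]
m = -4.375, h(m) = -1.246094 (−); new bracket [-4.375, -4.25]
m = -4.3125, h(m) = 1.6538 (+); new bracket [-4.375, -4.3125]
m = -4.34375, h(m) = 0.2225 (+); new bracket [-4.375, -4.34375]
m = -4.359375, h(m) = -0.5071 (−); new bracket [-4.359375, -4.34375]

[-4.359375, -4.34375]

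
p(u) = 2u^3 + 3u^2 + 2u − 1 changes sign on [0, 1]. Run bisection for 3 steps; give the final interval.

[0.25, 0.375]

p(0.5) = 1 > 0, so the root lies in [0, 0.5]
p(0.25) = -0.28125 < 0, so the root lies in [0.25, 0.5]
p(0.375) = 0.277344 > 0, so the root lies in [0.25, 0.375]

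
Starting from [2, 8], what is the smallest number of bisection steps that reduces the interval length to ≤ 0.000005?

21

Width after n steps is 6/2^n. Need 2^n ≥ 6/0.000005 = 1200000.
2^20 = 1048576 < 1200000 ≤ 2^21 = 2097152, so n = 21.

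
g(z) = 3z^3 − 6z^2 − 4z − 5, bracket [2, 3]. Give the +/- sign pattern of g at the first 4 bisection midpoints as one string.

midpoint 2.5: g = -5.625 < 0 → [2.5, 3]
midpoint 2.75: g = 1.015625 > 0 → [2.5, 2.75]
midpoint 2.625: g = -2.580078 < 0 → [2.625, 2.75]
midpoint 2.6875: g = -0.8533 < 0 → [2.6875, 2.75]

-+--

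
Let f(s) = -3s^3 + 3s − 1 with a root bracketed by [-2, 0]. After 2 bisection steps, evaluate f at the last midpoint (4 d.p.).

4.6250

f(-1) = -1 < 0, so the root lies in [-2, -1]
f(-1.5) = 4.625 > 0, so the root lies in [-1.5, -1]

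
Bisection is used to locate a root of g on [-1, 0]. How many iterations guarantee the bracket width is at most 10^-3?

Width after n steps is 1/2^n. Need 2^n ≥ 1/10^-3 = 1000.
2^9 = 512 < 1000 ≤ 2^10 = 1024, so n = 10.

10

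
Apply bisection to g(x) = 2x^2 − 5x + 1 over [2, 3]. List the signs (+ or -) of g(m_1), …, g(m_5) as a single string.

+-+++

midpoint 2.5: g = 1 > 0 → [2, 2.5]
midpoint 2.25: g = -0.125 < 0 → [2.25, 2.5]
midpoint 2.375: g = 0.40625 > 0 → [2.25, 2.375]
midpoint 2.3125: g = 0.1328 > 0 → [2.25, 2.3125]
midpoint 2.28125: g = 0.002 > 0 → [2.25, 2.28125]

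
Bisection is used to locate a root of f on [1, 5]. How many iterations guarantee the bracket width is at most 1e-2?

9

Width after n steps is 4/2^n. Need 2^n ≥ 4/1e-2 = 400.
2^8 = 256 < 400 ≤ 2^9 = 512, so n = 9.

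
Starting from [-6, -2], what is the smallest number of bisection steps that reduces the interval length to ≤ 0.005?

Width after n steps is 4/2^n. Need 2^n ≥ 4/0.005 = 800.
2^9 = 512 < 800 ≤ 2^10 = 1024, so n = 10.

10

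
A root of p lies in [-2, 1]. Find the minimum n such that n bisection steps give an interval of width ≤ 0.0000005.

Width after n steps is 3/2^n. Need 2^n ≥ 3/0.0000005 = 6000000.
2^22 = 4194304 < 6000000 ≤ 2^23 = 8388608, so n = 23.

23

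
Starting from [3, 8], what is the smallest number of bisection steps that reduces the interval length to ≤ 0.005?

10

Width after n steps is 5/2^n. Need 2^n ≥ 5/0.005 = 1000.
2^9 = 512 < 1000 ≤ 2^10 = 1024, so n = 10.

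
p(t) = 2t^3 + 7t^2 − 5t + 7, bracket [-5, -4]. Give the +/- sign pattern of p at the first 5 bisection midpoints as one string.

midpoint -4.5: p = -11 < 0 → [-4.5, -4]
midpoint -4.25: p = 1.15625 > 0 → [-4.5, -4.25]
midpoint -4.375: p = -4.621094 < 0 → [-4.375, -4.25]
midpoint -4.3125: p = -1.6587 < 0 → [-4.3125, -4.25]
midpoint -4.28125: p = -0.233 < 0 → [-4.28125, -4.25]

-+---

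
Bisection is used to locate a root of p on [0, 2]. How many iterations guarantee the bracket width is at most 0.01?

8

Width after n steps is 2/2^n. Need 2^n ≥ 2/0.01 = 200.
2^7 = 128 < 200 ≤ 2^8 = 256, so n = 8.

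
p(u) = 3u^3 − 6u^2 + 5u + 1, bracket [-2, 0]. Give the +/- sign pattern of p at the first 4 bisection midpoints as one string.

m = -1, p(m) = -13 (−); new bracket [-1, 0]
m = -0.5, p(m) = -3.375 (−); new bracket [-0.5, 0]
m = -0.25, p(m) = -0.671875 (−); new bracket [-0.25, 0]
m = -0.125, p(m) = 0.2754 (+); new bracket [-0.25, -0.125]

---+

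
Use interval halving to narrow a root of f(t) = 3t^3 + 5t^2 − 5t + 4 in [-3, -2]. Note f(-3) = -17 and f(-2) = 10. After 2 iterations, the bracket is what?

[-2.75, -2.5]

midpoint -2.5: f = 0.875 > 0 → [-3, -2.5]
midpoint -2.75: f = -6.828125 < 0 → [-2.75, -2.5]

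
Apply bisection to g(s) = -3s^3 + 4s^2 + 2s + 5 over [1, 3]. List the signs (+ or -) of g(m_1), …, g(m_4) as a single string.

m = 2, g(m) = 1 (+); new bracket [2, 3]
m = 2.5, g(m) = -11.875 (−); new bracket [2, 2.5]
m = 2.25, g(m) = -4.421875 (−); new bracket [2, 2.25]
m = 2.125, g(m) = -1.4746 (−); new bracket [2, 2.125]

+---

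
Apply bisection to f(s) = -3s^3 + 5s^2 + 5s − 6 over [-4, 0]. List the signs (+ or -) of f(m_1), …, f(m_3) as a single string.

+-+

midpoint -2: f = 28 > 0 → [-2, 0]
midpoint -1: f = -3 < 0 → [-2, -1]
midpoint -1.5: f = 7.875 > 0 → [-1.5, -1]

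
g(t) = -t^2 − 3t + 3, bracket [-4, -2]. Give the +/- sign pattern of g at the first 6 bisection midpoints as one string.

midpoint -3: g = 3 > 0 → [-4, -3]
midpoint -3.5: g = 1.25 > 0 → [-4, -3.5]
midpoint -3.75: g = 0.1875 > 0 → [-4, -3.75]
midpoint -3.875: g = -0.3906 < 0 → [-3.875, -3.75]
midpoint -3.8125: g = -0.0977 < 0 → [-3.8125, -3.75]
midpoint -3.78125: g = 0.0459 > 0 → [-3.8125, -3.78125]

+++--+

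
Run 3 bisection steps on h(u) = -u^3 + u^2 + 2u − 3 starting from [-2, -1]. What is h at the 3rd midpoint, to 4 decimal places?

m = -1.5, h(m) = -0.375 (−); new bracket [-2, -1.5]
m = -1.75, h(m) = 1.921875 (+); new bracket [-1.75, -1.5]
m = -1.625, h(m) = 0.681641 (+); new bracket [-1.625, -1.5]

0.6816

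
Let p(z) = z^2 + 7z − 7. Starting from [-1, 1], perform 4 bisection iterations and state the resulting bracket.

z = 0 gives p = -7, negative; keep [0, 1]
z = 0.5 gives p = -3.25, negative; keep [0.5, 1]
z = 0.75 gives p = -1.1875, negative; keep [0.75, 1]
z = 0.875 gives p = -0.1094, negative; keep [0.875, 1]

[0.875, 1]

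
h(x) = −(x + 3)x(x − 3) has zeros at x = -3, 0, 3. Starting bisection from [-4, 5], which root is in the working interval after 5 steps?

h(0.5) = 4.375 > 0, so the root lies in [0.5, 5]
h(2.75) = 3.953125 > 0, so the root lies in [2.75, 5]
h(3.875) = -23.310547 < 0, so the root lies in [2.75, 3.875]
h(3.3125) = -6.5344 < 0, so the root lies in [2.75, 3.3125]
h(3.03125) = -0.5713 < 0, so the root lies in [2.75, 3.03125]

3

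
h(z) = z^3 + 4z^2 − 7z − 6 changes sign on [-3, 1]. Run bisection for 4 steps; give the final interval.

midpoint -1: h = 4 > 0 → [-1, 1]
midpoint 0: h = -6 < 0 → [-1, 0]
midpoint -0.5: h = -1.625 < 0 → [-1, -0.5]
midpoint -0.75: h = 1.0781 > 0 → [-0.75, -0.5]

[-0.75, -0.5]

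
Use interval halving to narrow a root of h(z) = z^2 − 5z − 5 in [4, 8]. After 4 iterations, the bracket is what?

m = 6, h(m) = 1 (+); new bracket [4, 6]
m = 5, h(m) = -5 (−); new bracket [5, 6]
m = 5.5, h(m) = -2.25 (−); new bracket [5.5, 6]
m = 5.75, h(m) = -0.6875 (−); new bracket [5.75, 6]

[5.75, 6]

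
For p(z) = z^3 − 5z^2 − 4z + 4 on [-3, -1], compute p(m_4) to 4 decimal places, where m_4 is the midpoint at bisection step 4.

0.7480

z = -2 gives p = -16, negative; keep [-2, -1]
z = -1.5 gives p = -4.625, negative; keep [-1.5, -1]
z = -1.25 gives p = -0.765625, negative; keep [-1.25, -1]
z = -1.125 gives p = 0.748, positive; keep [-1.25, -1.125]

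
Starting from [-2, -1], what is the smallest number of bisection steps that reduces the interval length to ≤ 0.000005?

Width after n steps is 1/2^n. Need 2^n ≥ 1/0.000005 = 200000.
2^17 = 131072 < 200000 ≤ 2^18 = 262144, so n = 18.

18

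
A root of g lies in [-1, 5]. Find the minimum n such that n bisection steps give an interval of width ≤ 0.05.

7

Width after n steps is 6/2^n. Need 2^n ≥ 6/0.05 = 120.
2^6 = 64 < 120 ≤ 2^7 = 128, so n = 7.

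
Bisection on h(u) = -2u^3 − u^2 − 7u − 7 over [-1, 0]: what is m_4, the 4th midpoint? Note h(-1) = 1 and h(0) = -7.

m = -0.5, h(m) = -3.5 (−); new bracket [-1, -0.5]
m = -0.75, h(m) = -1.46875 (−); new bracket [-1, -0.75]
m = -0.875, h(m) = -0.300781 (−); new bracket [-1, -0.875]
m = -0.9375, h(m) = 0.3315 (+); new bracket [-0.9375, -0.875]

-0.9375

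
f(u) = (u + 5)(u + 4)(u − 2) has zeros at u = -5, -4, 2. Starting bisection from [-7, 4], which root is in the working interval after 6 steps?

m = -1.5, f(m) = -30.625 (−); new bracket [-1.5, 4]
m = 1.25, f(m) = -24.609375 (−); new bracket [1.25, 4]
m = 2.625, f(m) = 31.572266 (+); new bracket [1.25, 2.625]
m = 1.9375, f(m) = -2.5745 (−); new bracket [1.9375, 2.625]
m = 2.28125, f(m) = 12.8631 (+); new bracket [1.9375, 2.28125]
m = 2.109375, f(m) = 4.7506 (+); new bracket [1.9375, 2.109375]

2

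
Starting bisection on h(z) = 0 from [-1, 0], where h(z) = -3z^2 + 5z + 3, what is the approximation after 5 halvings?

-0.46875

midpoint -0.5: h = -0.25 < 0 → [-0.5, 0]
midpoint -0.25: h = 1.5625 > 0 → [-0.5, -0.25]
midpoint -0.375: h = 0.703125 > 0 → [-0.5, -0.375]
midpoint -0.4375: h = 0.2383 > 0 → [-0.5, -0.4375]
midpoint -0.46875: h = -0.0029 < 0 → [-0.46875, -0.4375]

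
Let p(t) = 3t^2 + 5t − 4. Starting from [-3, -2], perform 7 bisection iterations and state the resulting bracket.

[-2.2578125, -2.25]

midpoint -2.5: p = 2.25 > 0 → [-2.5, -2]
midpoint -2.25: p = -0.0625 < 0 → [-2.5, -2.25]
midpoint -2.375: p = 1.046875 > 0 → [-2.375, -2.25]
midpoint -2.3125: p = 0.4805 > 0 → [-2.3125, -2.25]
midpoint -2.28125: p = 0.2061 > 0 → [-2.28125, -2.25]
midpoint -2.265625: p = 0.071 > 0 → [-2.265625, -2.25]
midpoint -2.2578125: p = 0.0041 > 0 → [-2.2578125, -2.25]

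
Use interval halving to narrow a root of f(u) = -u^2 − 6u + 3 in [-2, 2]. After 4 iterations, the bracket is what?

u = 0 gives f = 3, positive; keep [0, 2]
u = 1 gives f = -4, negative; keep [0, 1]
u = 0.5 gives f = -0.25, negative; keep [0, 0.5]
u = 0.25 gives f = 1.4375, positive; keep [0.25, 0.5]

[0.25, 0.5]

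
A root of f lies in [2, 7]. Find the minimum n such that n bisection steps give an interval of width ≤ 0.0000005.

Width after n steps is 5/2^n. Need 2^n ≥ 5/0.0000005 = 10000000.
2^23 = 8388608 < 10000000 ≤ 2^24 = 16777216, so n = 24.

24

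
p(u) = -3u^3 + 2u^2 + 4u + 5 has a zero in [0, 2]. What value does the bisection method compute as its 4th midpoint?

1.875

p(1) = 8 > 0, so the root lies in [1, 2]
p(1.5) = 5.375 > 0, so the root lies in [1.5, 2]
p(1.75) = 2.046875 > 0, so the root lies in [1.75, 2]
p(1.875) = -0.2441 < 0, so the root lies in [1.75, 1.875]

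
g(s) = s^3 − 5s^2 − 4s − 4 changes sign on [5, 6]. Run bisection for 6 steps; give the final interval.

g(5.5) = -10.875 < 0, so the root lies in [5.5, 6]
g(5.75) = -2.203125 < 0, so the root lies in [5.75, 6]
g(5.875) = 2.701172 > 0, so the root lies in [5.75, 5.875]
g(5.8125) = 0.2004 > 0, so the root lies in [5.75, 5.8125]
g(5.78125) = -1.0134 < 0, so the root lies in [5.78125, 5.8125]
g(5.796875) = -0.4095 < 0, so the root lies in [5.796875, 5.8125]

[5.796875, 5.8125]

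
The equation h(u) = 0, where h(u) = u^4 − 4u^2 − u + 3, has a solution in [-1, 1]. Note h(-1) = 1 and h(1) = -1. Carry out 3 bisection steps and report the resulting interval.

m = 0, h(m) = 3 (+); new bracket [0, 1]
m = 0.5, h(m) = 1.5625 (+); new bracket [0.5, 1]
m = 0.75, h(m) = 0.316406 (+); new bracket [0.75, 1]

[0.75, 1]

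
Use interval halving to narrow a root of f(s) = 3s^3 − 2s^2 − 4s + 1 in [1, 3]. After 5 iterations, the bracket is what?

f(2) = 9 > 0, so the root lies in [1, 2]
f(1.5) = 0.625 > 0, so the root lies in [1, 1.5]
f(1.25) = -1.265625 < 0, so the root lies in [1.25, 1.5]
f(1.375) = -0.4824 < 0, so the root lies in [1.375, 1.5]
f(1.4375) = 0.0286 > 0, so the root lies in [1.375, 1.4375]

[1.375, 1.4375]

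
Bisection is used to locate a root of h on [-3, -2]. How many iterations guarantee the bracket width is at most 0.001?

10

Width after n steps is 1/2^n. Need 2^n ≥ 1/0.001 = 1000.
2^9 = 512 < 1000 ≤ 2^10 = 1024, so n = 10.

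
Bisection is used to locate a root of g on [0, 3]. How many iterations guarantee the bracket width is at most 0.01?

Width after n steps is 3/2^n. Need 2^n ≥ 3/0.01 = 300.
2^8 = 256 < 300 ≤ 2^9 = 512, so n = 9.

9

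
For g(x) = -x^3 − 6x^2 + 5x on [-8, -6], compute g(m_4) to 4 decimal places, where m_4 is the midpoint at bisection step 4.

-5.6934

m = -7, g(m) = 14 (+); new bracket [-7, -6]
m = -6.5, g(m) = -11.375 (−); new bracket [-7, -6.5]
m = -6.75, g(m) = 0.421875 (+); new bracket [-6.75, -6.5]
m = -6.625, g(m) = -5.6934 (−); new bracket [-6.75, -6.625]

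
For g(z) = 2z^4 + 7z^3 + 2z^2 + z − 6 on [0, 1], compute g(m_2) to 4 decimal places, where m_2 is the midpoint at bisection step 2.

-0.5391

g(0.5) = -4 < 0, so the root lies in [0.5, 1]
g(0.75) = -0.539062 < 0, so the root lies in [0.75, 1]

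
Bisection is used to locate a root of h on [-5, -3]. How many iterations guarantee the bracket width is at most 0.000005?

Width after n steps is 2/2^n. Need 2^n ≥ 2/0.000005 = 400000.
2^18 = 262144 < 400000 ≤ 2^19 = 524288, so n = 19.

19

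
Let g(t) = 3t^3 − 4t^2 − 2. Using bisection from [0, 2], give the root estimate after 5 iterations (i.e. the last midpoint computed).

g(1) = -3 < 0, so the root lies in [1, 2]
g(1.5) = -0.875 < 0, so the root lies in [1.5, 2]
g(1.75) = 1.828125 > 0, so the root lies in [1.5, 1.75]
g(1.625) = 0.3105 > 0, so the root lies in [1.5, 1.625]
g(1.5625) = -0.3215 < 0, so the root lies in [1.5625, 1.625]

1.5625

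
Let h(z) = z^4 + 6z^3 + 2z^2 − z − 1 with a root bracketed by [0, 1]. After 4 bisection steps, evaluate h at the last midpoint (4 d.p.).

0.2383

m = 0.5, h(m) = -0.1875 (−); new bracket [0.5, 1]
m = 0.75, h(m) = 2.222656 (+); new bracket [0.5, 0.75]
m = 0.625, h(m) = 0.773682 (+); new bracket [0.5, 0.625]
m = 0.5625, h(m) = 0.2383 (+); new bracket [0.5, 0.5625]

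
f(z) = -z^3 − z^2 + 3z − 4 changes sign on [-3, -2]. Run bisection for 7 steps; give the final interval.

z = -2.5 gives f = -2.125, negative; keep [-3, -2.5]
z = -2.75 gives f = 0.984375, positive; keep [-2.75, -2.5]
z = -2.625 gives f = -0.677734, negative; keep [-2.75, -2.625]
z = -2.6875 gives f = 0.1257, positive; keep [-2.6875, -2.625]
z = -2.65625 gives f = -0.2828, negative; keep [-2.6875, -2.65625]
z = -2.671875 gives f = -0.0802, negative; keep [-2.6875, -2.671875]
z = -2.6796875 gives f = 0.0223, positive; keep [-2.6796875, -2.671875]

[-2.6796875, -2.671875]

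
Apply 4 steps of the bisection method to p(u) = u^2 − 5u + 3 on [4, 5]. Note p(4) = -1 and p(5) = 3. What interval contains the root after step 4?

[4.25, 4.3125]

m = 4.5, p(m) = 0.75 (+); new bracket [4, 4.5]
m = 4.25, p(m) = -0.1875 (−); new bracket [4.25, 4.5]
m = 4.375, p(m) = 0.265625 (+); new bracket [4.25, 4.375]
m = 4.3125, p(m) = 0.0352 (+); new bracket [4.25, 4.3125]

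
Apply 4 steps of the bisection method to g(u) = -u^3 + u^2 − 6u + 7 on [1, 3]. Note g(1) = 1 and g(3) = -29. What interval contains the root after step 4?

u = 2 gives g = -9, negative; keep [1, 2]
u = 1.5 gives g = -3.125, negative; keep [1, 1.5]
u = 1.25 gives g = -0.890625, negative; keep [1, 1.25]
u = 1.125 gives g = 0.0918, positive; keep [1.125, 1.25]

[1.125, 1.25]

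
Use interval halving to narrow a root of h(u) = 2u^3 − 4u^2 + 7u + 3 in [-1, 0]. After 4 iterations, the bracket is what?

[-0.375, -0.3125]

h(-0.5) = -1.75 < 0, so the root lies in [-0.5, 0]
h(-0.25) = 0.96875 > 0, so the root lies in [-0.5, -0.25]
h(-0.375) = -0.292969 < 0, so the root lies in [-0.375, -0.25]
h(-0.3125) = 0.3608 > 0, so the root lies in [-0.375, -0.3125]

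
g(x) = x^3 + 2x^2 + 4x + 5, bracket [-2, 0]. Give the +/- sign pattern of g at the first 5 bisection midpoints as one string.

++---

m = -1, g(m) = 2 (+); new bracket [-2, -1]
m = -1.5, g(m) = 0.125 (+); new bracket [-2, -1.5]
m = -1.75, g(m) = -1.234375 (−); new bracket [-1.75, -1.5]
m = -1.625, g(m) = -0.5098 (−); new bracket [-1.625, -1.5]
m = -1.5625, g(m) = -0.1819 (−); new bracket [-1.5625, -1.5]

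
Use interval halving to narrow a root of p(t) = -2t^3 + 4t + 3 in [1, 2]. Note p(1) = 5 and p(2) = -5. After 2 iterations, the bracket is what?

[1.5, 1.75]

t = 1.5 gives p = 2.25, positive; keep [1.5, 2]
t = 1.75 gives p = -0.71875, negative; keep [1.5, 1.75]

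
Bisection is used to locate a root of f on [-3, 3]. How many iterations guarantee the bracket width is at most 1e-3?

Width after n steps is 6/2^n. Need 2^n ≥ 6/1e-3 = 6000.
2^12 = 4096 < 6000 ≤ 2^13 = 8192, so n = 13.

13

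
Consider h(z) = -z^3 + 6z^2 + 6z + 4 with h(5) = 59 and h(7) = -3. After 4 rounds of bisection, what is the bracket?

[6.875, 7]

midpoint 6: h = 40 > 0 → [6, 7]
midpoint 6.5: h = 21.875 > 0 → [6.5, 7]
midpoint 6.75: h = 10.328125 > 0 → [6.75, 7]
midpoint 6.875: h = 3.8926 > 0 → [6.875, 7]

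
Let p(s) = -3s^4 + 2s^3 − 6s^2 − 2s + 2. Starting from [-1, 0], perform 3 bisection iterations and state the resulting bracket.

[-0.625, -0.5]

p(-0.5) = 1.0625 > 0, so the root lies in [-1, -0.5]
p(-0.75) = -1.667969 < 0, so the root lies in [-0.75, -0.5]
p(-0.625) = -0.039795 < 0, so the root lies in [-0.625, -0.5]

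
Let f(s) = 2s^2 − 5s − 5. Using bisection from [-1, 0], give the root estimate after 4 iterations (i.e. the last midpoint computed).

m = -0.5, f(m) = -2 (−); new bracket [-1, -0.5]
m = -0.75, f(m) = -0.125 (−); new bracket [-1, -0.75]
m = -0.875, f(m) = 0.90625 (+); new bracket [-0.875, -0.75]
m = -0.8125, f(m) = 0.3828 (+); new bracket [-0.8125, -0.75]

-0.8125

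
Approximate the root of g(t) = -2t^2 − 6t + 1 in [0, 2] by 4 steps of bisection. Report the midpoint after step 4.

t = 1 gives g = -7, negative; keep [0, 1]
t = 0.5 gives g = -2.5, negative; keep [0, 0.5]
t = 0.25 gives g = -0.625, negative; keep [0, 0.25]
t = 0.125 gives g = 0.2188, positive; keep [0.125, 0.25]

0.125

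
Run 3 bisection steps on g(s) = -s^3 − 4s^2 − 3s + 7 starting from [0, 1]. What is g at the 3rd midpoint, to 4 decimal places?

0.6426

midpoint 0.5: g = 4.375 > 0 → [0.5, 1]
midpoint 0.75: g = 2.078125 > 0 → [0.75, 1]
midpoint 0.875: g = 0.642578 > 0 → [0.875, 1]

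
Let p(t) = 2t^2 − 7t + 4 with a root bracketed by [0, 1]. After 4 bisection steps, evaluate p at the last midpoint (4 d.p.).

0.1328

p(0.5) = 1 > 0, so the root lies in [0.5, 1]
p(0.75) = -0.125 < 0, so the root lies in [0.5, 0.75]
p(0.625) = 0.40625 > 0, so the root lies in [0.625, 0.75]
p(0.6875) = 0.1328 > 0, so the root lies in [0.6875, 0.75]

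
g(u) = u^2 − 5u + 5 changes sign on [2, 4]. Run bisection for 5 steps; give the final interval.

[3.5625, 3.625]

g(3) = -1 < 0, so the root lies in [3, 4]
g(3.5) = -0.25 < 0, so the root lies in [3.5, 4]
g(3.75) = 0.3125 > 0, so the root lies in [3.5, 3.75]
g(3.625) = 0.0156 > 0, so the root lies in [3.5, 3.625]
g(3.5625) = -0.1211 < 0, so the root lies in [3.5625, 3.625]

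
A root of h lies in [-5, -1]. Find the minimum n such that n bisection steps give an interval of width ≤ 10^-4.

Width after n steps is 4/2^n. Need 2^n ≥ 4/10^-4 = 40000.
2^15 = 32768 < 40000 ≤ 2^16 = 65536, so n = 16.

16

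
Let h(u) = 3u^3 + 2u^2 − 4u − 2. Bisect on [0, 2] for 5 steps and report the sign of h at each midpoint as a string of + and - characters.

m = 1, h(m) = -1 (−); new bracket [1, 2]
m = 1.5, h(m) = 6.625 (+); new bracket [1, 1.5]
m = 1.25, h(m) = 1.984375 (+); new bracket [1, 1.25]
m = 1.125, h(m) = 0.3027 (+); new bracket [1, 1.125]
m = 1.0625, h(m) = -0.3938 (−); new bracket [1.0625, 1.125]

-+++-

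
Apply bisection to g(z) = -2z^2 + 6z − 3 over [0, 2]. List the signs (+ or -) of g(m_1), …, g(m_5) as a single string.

+-+-+

g(1) = 1 > 0, so the root lies in [0, 1]
g(0.5) = -0.5 < 0, so the root lies in [0.5, 1]
g(0.75) = 0.375 > 0, so the root lies in [0.5, 0.75]
g(0.625) = -0.0312 < 0, so the root lies in [0.625, 0.75]
g(0.6875) = 0.1797 > 0, so the root lies in [0.625, 0.6875]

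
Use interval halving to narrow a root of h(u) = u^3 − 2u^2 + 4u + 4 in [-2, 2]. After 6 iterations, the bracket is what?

h(0) = 4 > 0, so the root lies in [-2, 0]
h(-1) = -3 < 0, so the root lies in [-1, 0]
h(-0.5) = 1.375 > 0, so the root lies in [-1, -0.5]
h(-0.75) = -0.5469 < 0, so the root lies in [-0.75, -0.5]
h(-0.625) = 0.4746 > 0, so the root lies in [-0.75, -0.625]
h(-0.6875) = -0.0203 < 0, so the root lies in [-0.6875, -0.625]

[-0.6875, -0.625]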